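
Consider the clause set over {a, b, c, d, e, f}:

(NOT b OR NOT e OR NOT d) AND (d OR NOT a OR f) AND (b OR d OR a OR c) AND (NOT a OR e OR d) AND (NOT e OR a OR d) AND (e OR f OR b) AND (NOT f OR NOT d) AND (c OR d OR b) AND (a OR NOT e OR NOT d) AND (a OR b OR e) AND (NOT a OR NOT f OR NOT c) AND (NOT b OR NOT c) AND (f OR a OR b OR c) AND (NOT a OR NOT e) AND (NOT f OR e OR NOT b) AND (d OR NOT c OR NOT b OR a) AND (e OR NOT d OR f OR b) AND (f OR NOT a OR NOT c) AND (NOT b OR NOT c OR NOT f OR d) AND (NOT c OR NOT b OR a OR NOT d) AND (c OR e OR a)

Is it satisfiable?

Try f = false.
Try d = true.
Try b = true.
The clause (NOT e) is unit, so e = false.
The clause (NOT c) is unit, so c = false.
The clause (a) is unit, so a = true.
Every clause now holds.
A satisfying assignment: a=true; b=true; c=false; d=true; e=false; f=false.

Yes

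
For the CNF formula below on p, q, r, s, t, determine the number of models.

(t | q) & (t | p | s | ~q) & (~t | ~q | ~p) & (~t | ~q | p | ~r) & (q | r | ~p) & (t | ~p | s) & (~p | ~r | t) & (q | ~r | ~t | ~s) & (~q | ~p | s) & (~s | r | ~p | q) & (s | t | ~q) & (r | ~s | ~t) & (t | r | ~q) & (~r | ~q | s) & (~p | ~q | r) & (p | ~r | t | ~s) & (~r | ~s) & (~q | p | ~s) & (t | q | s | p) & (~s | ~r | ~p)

4

There are 2^5 = 32 truth assignments over (p, q, r, s, t).
Split on t. With t = 1, the clauses containing t are satisfied and ~t drops from the rest; 4 of the 2^4 = 16 assignments to the other variables satisfy what remains.
With t = 0, by the same count on the reduced clause set, 0 assignments work.
(One model: p=F, q=F, r=F, s=F, t=T.)
Total: 4 + 0 = 4.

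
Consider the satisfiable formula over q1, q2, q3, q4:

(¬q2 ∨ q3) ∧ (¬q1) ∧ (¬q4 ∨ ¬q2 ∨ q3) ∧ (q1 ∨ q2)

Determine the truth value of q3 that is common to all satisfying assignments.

True

Suppose q3 = False.
(¬q2) alone gives q2 = False.
(¬q1) alone gives q1 = False.
That conflicts with the unit clause (q1).
So every satisfying assignment has q3 = True.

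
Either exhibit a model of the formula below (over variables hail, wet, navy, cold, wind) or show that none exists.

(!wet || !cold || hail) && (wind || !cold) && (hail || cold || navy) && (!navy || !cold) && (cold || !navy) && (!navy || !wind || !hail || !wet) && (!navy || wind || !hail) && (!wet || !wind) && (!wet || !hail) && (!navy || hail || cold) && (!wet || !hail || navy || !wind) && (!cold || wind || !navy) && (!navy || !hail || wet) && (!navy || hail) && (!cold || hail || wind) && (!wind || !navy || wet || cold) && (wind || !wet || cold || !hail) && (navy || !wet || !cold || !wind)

Suppose wind = true.
The clause (!wet) is unit, so wet = false.
Suppose navy = false.
Suppose hail = false.
The clause (cold) is unit, so cold = true.
Every clause now holds.

hail: false, wet: false, navy: false, cold: true, wind: true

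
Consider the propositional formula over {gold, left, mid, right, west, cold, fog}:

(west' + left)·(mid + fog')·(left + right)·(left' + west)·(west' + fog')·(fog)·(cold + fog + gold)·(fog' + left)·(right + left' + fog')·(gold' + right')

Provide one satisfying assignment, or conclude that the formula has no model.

UNSATISFIABLE

Unit clause (fog) forces fog = 1.
Unit clause (mid) forces mid = 1.
Unit clause (west') forces west = 0.
Unit clause (left') forces left = 0.
But (left) is also a unit clause — contradiction.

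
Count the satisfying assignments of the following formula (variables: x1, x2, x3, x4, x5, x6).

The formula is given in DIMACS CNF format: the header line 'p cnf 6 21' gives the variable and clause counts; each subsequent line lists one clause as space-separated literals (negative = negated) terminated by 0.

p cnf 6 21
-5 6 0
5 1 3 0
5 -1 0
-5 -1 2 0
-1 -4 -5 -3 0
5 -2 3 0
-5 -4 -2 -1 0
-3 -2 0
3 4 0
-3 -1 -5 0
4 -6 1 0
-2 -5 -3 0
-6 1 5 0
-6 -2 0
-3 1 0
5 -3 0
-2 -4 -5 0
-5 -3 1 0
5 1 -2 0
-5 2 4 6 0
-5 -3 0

There are 2^6 = 64 truth assignments over (x1, x2, x3, x4, x5, x6).
Split on x6. With x6 = True, the clauses containing x6 are satisfied and ¬x6 drops from the rest; 1 of the 2^5 = 32 assignments to the other variables satisfy what remains.
With x6 = False, by the same count on the reduced clause set, 0 assignments work.
Total: 1 + 0 = 1.

1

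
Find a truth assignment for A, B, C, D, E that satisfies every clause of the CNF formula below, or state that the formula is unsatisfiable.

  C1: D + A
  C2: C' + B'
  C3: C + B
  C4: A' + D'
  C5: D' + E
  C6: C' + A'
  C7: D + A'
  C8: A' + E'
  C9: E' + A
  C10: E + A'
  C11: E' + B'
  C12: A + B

Branch on D: set D = 1.
(A') alone gives A = 0.
(E) alone gives E = 1.
Now (E') is unsatisfied and unit — conflict.
Undo D and try D = 0.
(A) alone gives A = 1.
Now (A') is unsatisfied and unit — conflict.
Neither D = 1 nor D = 0 works.

UNSATISFIABLE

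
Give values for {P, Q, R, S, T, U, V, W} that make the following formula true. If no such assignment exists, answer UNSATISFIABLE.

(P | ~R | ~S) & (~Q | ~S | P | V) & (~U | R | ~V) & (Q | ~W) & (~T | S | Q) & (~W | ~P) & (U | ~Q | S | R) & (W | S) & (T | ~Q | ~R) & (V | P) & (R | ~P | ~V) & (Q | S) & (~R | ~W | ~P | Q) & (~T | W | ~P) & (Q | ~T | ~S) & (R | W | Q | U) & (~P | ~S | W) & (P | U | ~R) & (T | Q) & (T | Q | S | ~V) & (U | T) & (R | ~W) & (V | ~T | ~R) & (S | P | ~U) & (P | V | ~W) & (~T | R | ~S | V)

P: 0,  Q: 1,  R: 0,  S: 1,  T: 1,  U: 0,  V: 1,  W: 0

Suppose Q = 1.
Suppose W = 0.
The clause (S) is unit, so S = 1.
The clause (~P) is unit, so P = 0.
The clause (~R) is unit, so R = 0.
The clause (V) is unit, so V = 1.
The clause (~U) is unit, so U = 0.
The clause (T) is unit, so T = 1.
All clauses are satisfied.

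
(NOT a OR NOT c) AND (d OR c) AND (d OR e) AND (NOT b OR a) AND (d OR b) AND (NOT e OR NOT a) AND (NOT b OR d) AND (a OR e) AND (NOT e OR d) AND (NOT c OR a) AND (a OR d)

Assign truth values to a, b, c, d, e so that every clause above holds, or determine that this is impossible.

a ↦ false; b ↦ false; c ↦ false; d ↦ true; e ↦ true

Case a = false:
Unit clause (NOT b) forces b = false.
Unit clause (d) forces d = true.
Unit clause (e) forces e = true.
Unit clause (NOT c) forces c = false.
All clauses are satisfied.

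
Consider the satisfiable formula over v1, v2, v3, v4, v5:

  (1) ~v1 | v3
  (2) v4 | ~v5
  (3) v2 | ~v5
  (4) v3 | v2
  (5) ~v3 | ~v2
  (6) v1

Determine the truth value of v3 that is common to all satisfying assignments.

True

Suppose v3 = 0.
From the singleton clause (~v1), v1 = 0.
Now (v1) is unsatisfied and unit — conflict.
So every satisfying assignment has v3 = True.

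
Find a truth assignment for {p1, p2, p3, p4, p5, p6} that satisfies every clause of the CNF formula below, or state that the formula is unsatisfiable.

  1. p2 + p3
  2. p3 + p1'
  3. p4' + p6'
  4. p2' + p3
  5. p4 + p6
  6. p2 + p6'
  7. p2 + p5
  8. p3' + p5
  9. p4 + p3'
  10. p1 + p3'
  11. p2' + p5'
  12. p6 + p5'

UNSATISFIABLE

Case p2 = 1:
Unit clause (p3) forces p3 = 1.
Unit clause (p5) forces p5 = 1.
Now (p5') is unsatisfied and unit — conflict.
So p2 must be the other value — set p2 = 0.
Unit clause (p3) forces p3 = 1.
Unit clause (p6') forces p6 = 0.
Unit clause (p4) forces p4 = 1.
Unit clause (p5) forces p5 = 1.
Now (p5') is unsatisfied and unit — conflict.
Neither p2 = 1 nor p2 = 0 works.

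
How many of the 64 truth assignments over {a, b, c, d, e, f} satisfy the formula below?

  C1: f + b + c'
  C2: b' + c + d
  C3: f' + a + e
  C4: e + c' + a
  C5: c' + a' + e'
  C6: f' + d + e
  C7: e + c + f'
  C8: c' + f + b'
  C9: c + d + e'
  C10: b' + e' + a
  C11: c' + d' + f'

13

There are 2^6 = 64 truth assignments over (a, b, c, d, e, f).
Split on d. With d = 1, the clauses containing d are satisfied and d' drops from the rest; 10 of the 2^5 = 32 assignments to the other variables satisfy what remains.
With d = 0, by the same count on the reduced clause set, 3 assignments work.
(One model: a=F, b=F, c=F, d=F, e=F, f=F.)
Total: 10 + 3 = 13.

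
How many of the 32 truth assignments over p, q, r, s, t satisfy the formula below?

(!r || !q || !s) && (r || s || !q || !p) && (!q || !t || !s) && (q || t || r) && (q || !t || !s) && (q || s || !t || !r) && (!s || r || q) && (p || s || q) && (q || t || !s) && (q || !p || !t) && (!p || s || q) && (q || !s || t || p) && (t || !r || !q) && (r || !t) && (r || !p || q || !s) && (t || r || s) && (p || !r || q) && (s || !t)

There are 2^5 = 32 truth assignments over (p, q, r, s, t).
Split on q. With q = true, the clauses containing q are satisfied and !q drops from the rest; 2 of the 2^4 = 16 assignments to the other variables satisfy what remains.
With q = false, by the same count on the reduced clause set, 0 assignments work.
(One model: p=F, q=T, r=F, s=T, t=F.)
Total: 2 + 0 = 2.

2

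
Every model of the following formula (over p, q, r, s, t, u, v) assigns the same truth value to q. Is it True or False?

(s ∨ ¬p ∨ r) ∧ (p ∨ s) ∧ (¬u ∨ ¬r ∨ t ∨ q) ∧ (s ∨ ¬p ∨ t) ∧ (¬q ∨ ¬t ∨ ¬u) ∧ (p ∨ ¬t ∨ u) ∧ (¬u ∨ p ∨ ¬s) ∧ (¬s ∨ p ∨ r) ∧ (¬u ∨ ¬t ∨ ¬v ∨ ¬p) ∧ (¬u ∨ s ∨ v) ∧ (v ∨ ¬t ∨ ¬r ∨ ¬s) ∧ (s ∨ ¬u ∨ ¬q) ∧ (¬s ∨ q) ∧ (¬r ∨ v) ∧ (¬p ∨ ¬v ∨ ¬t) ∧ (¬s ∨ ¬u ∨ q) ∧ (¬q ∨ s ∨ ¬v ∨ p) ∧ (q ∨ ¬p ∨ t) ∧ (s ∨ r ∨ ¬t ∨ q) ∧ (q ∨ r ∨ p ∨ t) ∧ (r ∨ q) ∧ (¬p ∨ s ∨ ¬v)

True

Suppose q = False.
Unit clause (¬s) forces s = False.
Unit clause (p) forces p = True.
Unit clause (r) forces r = True.
Unit clause (t) forces t = True.
Unit clause (v) forces v = True.
Now (¬v) is unsatisfied and unit — conflict.
So every satisfying assignment has q = True.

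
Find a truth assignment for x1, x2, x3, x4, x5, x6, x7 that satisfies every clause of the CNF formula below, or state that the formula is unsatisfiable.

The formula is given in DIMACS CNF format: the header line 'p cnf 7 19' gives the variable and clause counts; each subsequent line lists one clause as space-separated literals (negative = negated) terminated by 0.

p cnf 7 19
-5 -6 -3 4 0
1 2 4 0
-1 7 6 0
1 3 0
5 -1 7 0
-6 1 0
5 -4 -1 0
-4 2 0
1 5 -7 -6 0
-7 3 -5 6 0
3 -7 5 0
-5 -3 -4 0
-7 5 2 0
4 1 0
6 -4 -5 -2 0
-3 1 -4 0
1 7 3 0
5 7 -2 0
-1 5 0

x1=True; x2=True; x3=False; x4=False; x5=True; x6=True; x7=False

Branch on x1: set x1 = True.
The clause (x5) is unit, so x5 = True.
Branch on x7: set x7 = False.
The clause (x6) is unit, so x6 = True.
Branch on x3: set x3 = False.
Branch on x4: set x4 = False.
No clause remains; x2 is free.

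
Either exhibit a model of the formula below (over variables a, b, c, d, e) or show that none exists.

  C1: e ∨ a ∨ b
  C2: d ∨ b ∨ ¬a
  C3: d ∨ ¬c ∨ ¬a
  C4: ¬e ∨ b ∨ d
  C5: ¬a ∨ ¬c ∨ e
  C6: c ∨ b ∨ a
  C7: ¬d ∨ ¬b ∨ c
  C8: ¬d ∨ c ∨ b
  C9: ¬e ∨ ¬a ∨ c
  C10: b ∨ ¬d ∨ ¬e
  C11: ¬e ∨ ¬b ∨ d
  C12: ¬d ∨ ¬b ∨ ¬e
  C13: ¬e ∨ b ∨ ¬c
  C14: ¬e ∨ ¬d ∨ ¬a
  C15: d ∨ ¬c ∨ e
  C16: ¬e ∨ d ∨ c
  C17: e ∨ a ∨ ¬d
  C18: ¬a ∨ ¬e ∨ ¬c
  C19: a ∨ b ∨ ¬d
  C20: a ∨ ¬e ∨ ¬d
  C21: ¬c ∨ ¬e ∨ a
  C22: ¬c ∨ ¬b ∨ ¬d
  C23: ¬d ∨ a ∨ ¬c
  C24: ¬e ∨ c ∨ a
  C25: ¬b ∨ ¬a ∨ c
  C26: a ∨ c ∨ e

UNSATISFIABLE

Case e = True:
Case b = True:
Unit clause (d) forces d = True.
But (¬d) is also a unit clause — contradiction.
Backtrack on b: now try b = False.
Unit clause (d) forces d = True.
But (¬d) is also a unit clause — contradiction.
Either choice for b ends in contradiction.
Backtrack on e: now try e = False.
Case a = True:
Unit clause (¬c) forces c = False.
Unit clause (¬b) forces b = False.
Unit clause (d) forces d = True.
But (¬d) is also a unit clause — contradiction.
Backtrack on a: now try a = False.
Unit clause (b) forces b = True.
Unit clause (¬d) forces d = False.
Unit clause (¬c) forces c = False.
But (c) is also a unit clause — contradiction.
Either choice for a ends in contradiction.
Either choice for e ends in contradiction.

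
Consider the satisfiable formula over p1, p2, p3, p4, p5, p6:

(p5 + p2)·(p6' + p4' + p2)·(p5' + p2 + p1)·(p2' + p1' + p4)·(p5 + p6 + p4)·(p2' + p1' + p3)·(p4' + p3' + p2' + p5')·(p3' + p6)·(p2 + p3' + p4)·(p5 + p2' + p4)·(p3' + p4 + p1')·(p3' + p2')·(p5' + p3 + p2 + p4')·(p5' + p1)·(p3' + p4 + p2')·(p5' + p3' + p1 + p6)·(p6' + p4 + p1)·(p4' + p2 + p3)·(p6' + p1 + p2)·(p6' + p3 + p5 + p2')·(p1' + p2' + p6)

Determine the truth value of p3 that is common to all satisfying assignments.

False

Suppose p3 = 1.
(p6) alone gives p6 = 1.
(p2') alone gives p2 = 0.
(p5) alone gives p5 = 1.
(p4') alone gives p4 = 0.
That conflicts with the unit clause (p4).
So every satisfying assignment has p3 = False.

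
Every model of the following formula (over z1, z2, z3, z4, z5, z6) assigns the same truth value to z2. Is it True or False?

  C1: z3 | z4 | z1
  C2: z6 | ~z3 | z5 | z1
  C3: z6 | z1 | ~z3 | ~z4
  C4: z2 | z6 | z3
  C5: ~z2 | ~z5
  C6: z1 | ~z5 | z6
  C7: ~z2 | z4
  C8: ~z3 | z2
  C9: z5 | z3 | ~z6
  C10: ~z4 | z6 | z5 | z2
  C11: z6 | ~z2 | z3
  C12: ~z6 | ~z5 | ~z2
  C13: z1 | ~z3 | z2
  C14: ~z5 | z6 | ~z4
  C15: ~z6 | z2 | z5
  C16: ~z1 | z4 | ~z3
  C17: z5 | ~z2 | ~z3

Suppose z2 = 1.
From the singleton clause (~z5), z5 = 0.
From the singleton clause (z4), z4 = 1.
From the singleton clause (~z3), z3 = 0.
From the singleton clause (~z6), z6 = 0.
That conflicts with the unit clause (z6).
So every satisfying assignment has z2 = False.

False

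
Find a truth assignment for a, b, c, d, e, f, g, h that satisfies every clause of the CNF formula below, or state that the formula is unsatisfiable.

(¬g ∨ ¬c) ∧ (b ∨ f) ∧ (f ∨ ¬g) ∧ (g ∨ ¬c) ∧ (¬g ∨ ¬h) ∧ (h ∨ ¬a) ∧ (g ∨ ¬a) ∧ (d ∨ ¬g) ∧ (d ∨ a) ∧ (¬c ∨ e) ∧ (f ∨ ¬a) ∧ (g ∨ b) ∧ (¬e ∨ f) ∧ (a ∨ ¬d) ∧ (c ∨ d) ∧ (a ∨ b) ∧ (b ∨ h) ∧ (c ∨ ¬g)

Try g = False.
Unit clause (¬c) forces c = False.
Unit clause (¬a) forces a = False.
Unit clause (d) forces d = True.
Now (¬d) is unsatisfied and unit — conflict.
So g must be the other value — set g = True.
Unit clause (¬c) forces c = False.
Now (c) is unsatisfied and unit — conflict.
Either choice for g ends in contradiction.

UNSATISFIABLE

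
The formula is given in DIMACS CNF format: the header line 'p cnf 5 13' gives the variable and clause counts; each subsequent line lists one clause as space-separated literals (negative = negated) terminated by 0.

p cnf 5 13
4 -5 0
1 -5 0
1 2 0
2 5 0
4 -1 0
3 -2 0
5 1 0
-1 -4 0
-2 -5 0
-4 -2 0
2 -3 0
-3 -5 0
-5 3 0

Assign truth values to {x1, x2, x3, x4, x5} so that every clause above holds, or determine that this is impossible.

Suppose x4 = True.
Unit clause (¬x1) forces x1 = False.
Unit clause (¬x5) forces x5 = False.
Now (x5) is unsatisfied and unit — conflict.
That branch fails; take x4 = False instead.
Unit clause (¬x5) forces x5 = False.
Unit clause (x2) forces x2 = True.
Unit clause (¬x1) forces x1 = False.
Now (x1) is unsatisfied and unit — conflict.
Neither x4 = True nor x4 = False works.

UNSATISFIABLE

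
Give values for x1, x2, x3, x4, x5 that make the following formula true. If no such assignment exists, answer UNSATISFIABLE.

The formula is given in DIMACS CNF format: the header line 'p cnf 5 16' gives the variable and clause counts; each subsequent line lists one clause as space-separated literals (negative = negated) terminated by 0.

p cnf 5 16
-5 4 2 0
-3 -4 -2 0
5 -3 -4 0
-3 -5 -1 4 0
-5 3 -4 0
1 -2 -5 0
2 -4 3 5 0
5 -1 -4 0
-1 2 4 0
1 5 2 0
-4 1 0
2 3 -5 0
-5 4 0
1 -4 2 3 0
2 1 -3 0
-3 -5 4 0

x1 ↦ False, x2 ↦ True, x3 ↦ False, x4 ↦ False, x5 ↦ False

Branch on x4: set x4 = False.
From the singleton clause (¬x5), x5 = False.
Branch on x1: set x1 = False.
From the singleton clause (x2), x2 = True.
No clause remains; x3 is free.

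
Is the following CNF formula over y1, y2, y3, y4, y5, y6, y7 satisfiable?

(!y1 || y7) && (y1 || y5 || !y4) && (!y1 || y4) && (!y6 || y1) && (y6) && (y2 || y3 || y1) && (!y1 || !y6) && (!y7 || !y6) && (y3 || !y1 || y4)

No, unsatisfiable

From the singleton clause (y6), y6 = true.
From the singleton clause (y1), y1 = true.
But (!y1) is also a unit clause — contradiction.
No assignment satisfies every clause.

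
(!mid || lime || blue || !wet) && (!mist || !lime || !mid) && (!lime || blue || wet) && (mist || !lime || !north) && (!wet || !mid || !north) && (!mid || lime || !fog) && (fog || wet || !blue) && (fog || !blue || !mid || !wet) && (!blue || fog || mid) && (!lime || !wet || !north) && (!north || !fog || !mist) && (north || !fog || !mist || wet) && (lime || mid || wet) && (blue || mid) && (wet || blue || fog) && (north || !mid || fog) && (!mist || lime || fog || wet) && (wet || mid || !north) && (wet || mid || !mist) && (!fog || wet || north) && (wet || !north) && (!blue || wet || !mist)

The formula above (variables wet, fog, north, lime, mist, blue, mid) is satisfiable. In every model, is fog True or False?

Suppose fog = false.
Suppose wet = true.
Suppose mid = false.
Unit clause (!blue) forces blue = false.
But (blue) is also a unit clause — contradiction.
So mid must be the other value — set mid = true.
Unit clause (!north) forces north = false.
But (north) is also a unit clause — contradiction.
Neither mid = true nor mid = false works.
So wet must be the other value — set wet = false.
Unit clause (!blue) forces blue = false.
But (blue) is also a unit clause — contradiction.
Neither wet = true nor wet = false works.
So every satisfying assignment has fog = True.

True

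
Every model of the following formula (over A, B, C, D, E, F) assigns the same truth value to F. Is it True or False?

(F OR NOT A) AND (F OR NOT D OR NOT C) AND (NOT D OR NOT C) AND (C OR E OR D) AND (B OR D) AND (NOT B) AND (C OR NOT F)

False

Suppose F = true.
The clause (NOT B) is unit, so B = false.
The clause (D) is unit, so D = true.
The clause (NOT C) is unit, so C = false.
But (C) is also a unit clause — contradiction.
So every satisfying assignment has F = False.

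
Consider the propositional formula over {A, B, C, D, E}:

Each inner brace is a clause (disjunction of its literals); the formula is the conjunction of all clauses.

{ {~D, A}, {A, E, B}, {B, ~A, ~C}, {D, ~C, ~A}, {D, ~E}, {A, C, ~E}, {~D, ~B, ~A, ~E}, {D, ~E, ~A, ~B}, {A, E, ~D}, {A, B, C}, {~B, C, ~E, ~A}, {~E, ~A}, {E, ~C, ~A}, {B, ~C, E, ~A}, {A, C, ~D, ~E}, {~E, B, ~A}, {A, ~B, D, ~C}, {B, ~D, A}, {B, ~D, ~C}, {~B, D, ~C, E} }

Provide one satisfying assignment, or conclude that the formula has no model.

Try D = 1.
The clause (A) is unit, so A = 1.
The clause (~E) is unit, so E = 0.
The clause (~C) is unit, so C = 0.
All clauses hold; B can take either value.

A=1; B=0; C=0; D=1; E=0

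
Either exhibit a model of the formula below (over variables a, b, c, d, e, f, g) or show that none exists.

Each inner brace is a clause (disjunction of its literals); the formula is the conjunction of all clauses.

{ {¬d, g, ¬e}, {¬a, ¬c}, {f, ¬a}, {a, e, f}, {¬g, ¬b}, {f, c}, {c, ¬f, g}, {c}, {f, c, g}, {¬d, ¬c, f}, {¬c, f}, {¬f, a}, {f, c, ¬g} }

The clause (c) is unit, so c = True.
The clause (¬a) is unit, so a = False.
The clause (f) is unit, so f = True.
Now (¬f) is unsatisfied and unit — conflict.

UNSATISFIABLE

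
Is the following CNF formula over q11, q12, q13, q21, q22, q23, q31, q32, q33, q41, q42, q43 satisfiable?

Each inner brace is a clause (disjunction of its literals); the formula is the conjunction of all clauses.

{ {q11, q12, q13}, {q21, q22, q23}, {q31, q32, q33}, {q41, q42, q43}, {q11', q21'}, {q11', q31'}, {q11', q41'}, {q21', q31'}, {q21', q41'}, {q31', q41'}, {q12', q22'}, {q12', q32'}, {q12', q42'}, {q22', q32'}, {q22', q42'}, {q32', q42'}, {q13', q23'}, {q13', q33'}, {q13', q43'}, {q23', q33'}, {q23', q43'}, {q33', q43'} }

Case q11 = 0:
Case q12 = 1:
The clause (q22') is unit, so q22 = 0.
The clause (q32') is unit, so q32 = 0.
The clause (q42') is unit, so q42 = 0.
Case q21 = 1:
The clause (q31') is unit, so q31 = 0.
The clause (q33) is unit, so q33 = 1.
The clause (q41') is unit, so q41 = 0.
The clause (q43) is unit, so q43 = 1.
Now (q43') is unsatisfied and unit — conflict.
So q21 must be the other value — set q21 = 0.
The clause (q23) is unit, so q23 = 1.
The clause (q13') is unit, so q13 = 0.
The clause (q33') is unit, so q33 = 0.
The clause (q31) is unit, so q31 = 1.
The clause (q41') is unit, so q41 = 0.
The clause (q43) is unit, so q43 = 1.
Now (q43') is unsatisfied and unit — conflict.
Either choice for q21 ends in contradiction.
So q12 must be the other value — set q12 = 0.
The clause (q13) is unit, so q13 = 1.
The clause (q23') is unit, so q23 = 0.
The clause (q33') is unit, so q33 = 0.
The clause (q43') is unit, so q43 = 0.
Case q21 = 1:
The clause (q31') is unit, so q31 = 0.
The clause (q32) is unit, so q32 = 1.
The clause (q41') is unit, so q41 = 0.
The clause (q42) is unit, so q42 = 1.
Now (q42') is unsatisfied and unit — conflict.
So q21 must be the other value — set q21 = 0.
The clause (q22) is unit, so q22 = 1.
The clause (q32') is unit, so q32 = 0.
The clause (q31) is unit, so q31 = 1.
The clause (q41') is unit, so q41 = 0.
The clause (q42) is unit, so q42 = 1.
Now (q42') is unsatisfied and unit — conflict.
Either choice for q21 ends in contradiction.
Either choice for q12 ends in contradiction.
So q11 must be the other value — set q11 = 1.
The clause (q21') is unit, so q21 = 0.
The clause (q31') is unit, so q31 = 0.
The clause (q41') is unit, so q41 = 0.
Case q22 = 1:
The clause (q12') is unit, so q12 = 0.
The clause (q32') is unit, so q32 = 0.
The clause (q33) is unit, so q33 = 1.
The clause (q42') is unit, so q42 = 0.
The clause (q43) is unit, so q43 = 1.
Now (q43') is unsatisfied and unit — conflict.
So q22 must be the other value — set q22 = 0.
The clause (q23) is unit, so q23 = 1.
The clause (q13') is unit, so q13 = 0.
The clause (q33') is unit, so q33 = 0.
The clause (q32) is unit, so q32 = 1.
The clause (q12') is unit, so q12 = 0.
The clause (q42') is unit, so q42 = 0.
The clause (q43) is unit, so q43 = 1.
Now (q43') is unsatisfied and unit — conflict.
Either choice for q22 ends in contradiction.
Either choice for q11 ends in contradiction.
No assignment satisfies every clause.

No, unsatisfiable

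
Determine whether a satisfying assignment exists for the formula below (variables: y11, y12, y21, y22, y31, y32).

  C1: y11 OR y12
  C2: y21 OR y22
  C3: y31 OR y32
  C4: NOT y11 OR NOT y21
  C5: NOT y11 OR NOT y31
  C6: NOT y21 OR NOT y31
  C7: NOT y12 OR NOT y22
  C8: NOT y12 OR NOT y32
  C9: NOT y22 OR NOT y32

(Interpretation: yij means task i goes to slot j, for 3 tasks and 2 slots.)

No

Case y11 = true:
The clause (NOT y21) is unit, so y21 = false.
The clause (y22) is unit, so y22 = true.
The clause (NOT y31) is unit, so y31 = false.
The clause (y32) is unit, so y32 = true.
That conflicts with the unit clause (NOT y32).
Backtrack on y11: now try y11 = false.
The clause (y12) is unit, so y12 = true.
The clause (NOT y22) is unit, so y22 = false.
The clause (y21) is unit, so y21 = true.
The clause (NOT y31) is unit, so y31 = false.
The clause (y32) is unit, so y32 = true.
That conflicts with the unit clause (NOT y32).
Either choice for y11 ends in contradiction.
No assignment satisfies every clause.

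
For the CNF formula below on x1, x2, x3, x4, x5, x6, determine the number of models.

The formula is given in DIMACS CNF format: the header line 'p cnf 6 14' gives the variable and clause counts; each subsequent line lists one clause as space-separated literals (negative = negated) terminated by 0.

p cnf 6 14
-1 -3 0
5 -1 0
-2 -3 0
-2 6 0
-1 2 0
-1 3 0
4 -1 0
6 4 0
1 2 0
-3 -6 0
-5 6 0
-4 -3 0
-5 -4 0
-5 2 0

3

There are 2^6 = 64 truth assignments over (x1, x2, x3, x4, x5, x6).
Split on x5. With x5 = True, the clauses containing x5 are satisfied and ¬x5 drops from the rest; 1 of the 2^5 = 32 assignments to the other variables satisfy what remains.
With x5 = False, by the same count on the reduced clause set, 2 assignments work.
Total: 1 + 2 = 3.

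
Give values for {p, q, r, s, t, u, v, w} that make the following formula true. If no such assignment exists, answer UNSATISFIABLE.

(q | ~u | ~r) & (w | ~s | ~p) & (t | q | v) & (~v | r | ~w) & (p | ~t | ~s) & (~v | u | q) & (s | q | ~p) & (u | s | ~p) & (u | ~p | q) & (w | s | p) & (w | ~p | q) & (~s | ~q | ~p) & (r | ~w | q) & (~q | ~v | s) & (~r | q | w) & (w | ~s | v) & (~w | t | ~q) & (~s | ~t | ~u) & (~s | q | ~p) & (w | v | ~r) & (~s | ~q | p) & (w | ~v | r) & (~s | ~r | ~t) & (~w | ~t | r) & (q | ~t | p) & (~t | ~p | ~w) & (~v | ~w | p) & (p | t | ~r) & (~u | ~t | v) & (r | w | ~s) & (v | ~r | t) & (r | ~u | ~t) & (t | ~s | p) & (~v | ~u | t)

Branch on q: set q = 1.
Branch on s: set s = 0.
(~v) alone gives v = 0.
Branch on u: set u = 0.
(~p) alone gives p = 0.
(w) alone gives w = 1.
(t) alone gives t = 1.
(r) alone gives r = 1.
This assignment satisfies each clause.

p: 0,  q: 1,  r: 1,  s: 0,  t: 1,  u: 0,  v: 0,  w: 1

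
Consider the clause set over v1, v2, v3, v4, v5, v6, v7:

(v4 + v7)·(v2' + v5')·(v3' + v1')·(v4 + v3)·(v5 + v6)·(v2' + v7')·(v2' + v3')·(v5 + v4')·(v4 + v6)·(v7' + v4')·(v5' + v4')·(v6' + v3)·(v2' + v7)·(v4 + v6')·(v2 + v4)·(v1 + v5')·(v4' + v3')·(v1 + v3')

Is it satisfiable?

No, unsatisfiable

Try v4 = 1.
The clause (v5) is unit, so v5 = 1.
But (v5') is also a unit clause — contradiction.
That branch fails; take v4 = 0 instead.
The clause (v7) is unit, so v7 = 1.
The clause (v3) is unit, so v3 = 1.
The clause (v1') is unit, so v1 = 0.
But (v1) is also a unit clause — contradiction.
Either choice for v4 ends in contradiction.
No assignment satisfies every clause.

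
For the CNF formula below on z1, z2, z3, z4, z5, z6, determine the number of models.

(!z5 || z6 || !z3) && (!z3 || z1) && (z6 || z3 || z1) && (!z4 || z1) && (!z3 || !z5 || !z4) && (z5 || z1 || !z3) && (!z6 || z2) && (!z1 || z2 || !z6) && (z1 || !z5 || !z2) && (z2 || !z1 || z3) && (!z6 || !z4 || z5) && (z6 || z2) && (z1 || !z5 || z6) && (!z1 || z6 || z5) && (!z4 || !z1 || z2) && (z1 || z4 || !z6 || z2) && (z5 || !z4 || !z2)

8

There are 2^6 = 64 truth assignments over (z1, z2, z3, z4, z5, z6).
Split on z2. With z2 = true, the clauses containing z2 are satisfied and !z2 drops from the rest; 8 of the 2^5 = 32 assignments to the other variables satisfy what remains.
With z2 = false, by the same count on the reduced clause set, 0 assignments work.
(One model: z1=F, z2=T, z3=F, z4=F, z5=F, z6=T.)
Total: 8 + 0 = 8.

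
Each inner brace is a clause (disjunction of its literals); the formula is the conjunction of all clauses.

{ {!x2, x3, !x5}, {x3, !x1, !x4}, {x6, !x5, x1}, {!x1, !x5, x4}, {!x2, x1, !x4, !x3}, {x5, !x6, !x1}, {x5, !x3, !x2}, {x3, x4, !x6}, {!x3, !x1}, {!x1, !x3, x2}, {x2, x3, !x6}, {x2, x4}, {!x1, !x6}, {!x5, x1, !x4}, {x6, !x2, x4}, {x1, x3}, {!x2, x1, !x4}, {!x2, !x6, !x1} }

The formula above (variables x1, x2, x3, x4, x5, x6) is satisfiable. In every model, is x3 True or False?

True

Suppose x3 = false.
From the singleton clause (x1), x1 = true.
From the singleton clause (!x4), x4 = false.
From the singleton clause (!x5), x5 = false.
From the singleton clause (!x6), x6 = false.
From the singleton clause (x2), x2 = true.
That conflicts with the unit clause (!x2).
So every satisfying assignment has x3 = True.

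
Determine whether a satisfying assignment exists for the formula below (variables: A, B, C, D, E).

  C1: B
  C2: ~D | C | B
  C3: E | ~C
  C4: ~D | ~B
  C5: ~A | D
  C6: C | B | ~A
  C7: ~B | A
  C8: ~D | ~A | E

The clause (B) is unit, so B = 1.
The clause (~D) is unit, so D = 0.
The clause (~A) is unit, so A = 0.
But (A) is also a unit clause — contradiction.
No assignment satisfies every clause.

No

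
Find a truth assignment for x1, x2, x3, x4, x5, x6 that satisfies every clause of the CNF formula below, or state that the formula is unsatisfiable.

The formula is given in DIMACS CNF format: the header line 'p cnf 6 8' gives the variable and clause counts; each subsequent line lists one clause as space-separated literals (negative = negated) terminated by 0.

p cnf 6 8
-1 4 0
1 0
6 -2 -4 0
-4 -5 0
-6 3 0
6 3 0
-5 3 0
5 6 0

x1=True,  x2=False,  x3=True,  x4=True,  x5=False,  x6=True

The clause (x1) is unit, so x1 = True.
The clause (x4) is unit, so x4 = True.
The clause (¬x5) is unit, so x5 = False.
The clause (x6) is unit, so x6 = True.
The clause (x3) is unit, so x3 = True.
All clauses hold; x2 can take either value.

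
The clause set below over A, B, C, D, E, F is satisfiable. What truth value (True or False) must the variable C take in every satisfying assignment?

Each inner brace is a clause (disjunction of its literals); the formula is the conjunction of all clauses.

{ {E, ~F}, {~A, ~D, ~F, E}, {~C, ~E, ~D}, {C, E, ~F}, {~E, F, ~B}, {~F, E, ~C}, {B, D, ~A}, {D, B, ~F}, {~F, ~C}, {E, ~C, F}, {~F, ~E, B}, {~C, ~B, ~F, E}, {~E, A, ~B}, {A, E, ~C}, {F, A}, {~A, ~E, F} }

False

Suppose C = 1.
(~F) alone gives F = 0.
(E) alone gives E = 1.
(~D) alone gives D = 0.
(~B) alone gives B = 0.
(~A) alone gives A = 0.
But (A) is also a unit clause — contradiction.
So every satisfying assignment has C = False.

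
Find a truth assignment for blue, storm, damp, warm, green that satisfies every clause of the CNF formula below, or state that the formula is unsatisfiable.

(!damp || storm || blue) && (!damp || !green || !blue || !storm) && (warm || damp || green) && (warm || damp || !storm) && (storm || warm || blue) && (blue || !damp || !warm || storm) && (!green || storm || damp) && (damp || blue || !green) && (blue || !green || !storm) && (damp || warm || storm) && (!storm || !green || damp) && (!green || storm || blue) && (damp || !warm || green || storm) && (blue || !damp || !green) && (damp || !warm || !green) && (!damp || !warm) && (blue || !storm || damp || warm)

Branch on damp: set damp = false.
Branch on warm: set warm = true.
(!green) alone gives green = false.
(storm) alone gives storm = true.
No clause remains; blue is free.

blue=false, storm=true, damp=false, warm=true, green=false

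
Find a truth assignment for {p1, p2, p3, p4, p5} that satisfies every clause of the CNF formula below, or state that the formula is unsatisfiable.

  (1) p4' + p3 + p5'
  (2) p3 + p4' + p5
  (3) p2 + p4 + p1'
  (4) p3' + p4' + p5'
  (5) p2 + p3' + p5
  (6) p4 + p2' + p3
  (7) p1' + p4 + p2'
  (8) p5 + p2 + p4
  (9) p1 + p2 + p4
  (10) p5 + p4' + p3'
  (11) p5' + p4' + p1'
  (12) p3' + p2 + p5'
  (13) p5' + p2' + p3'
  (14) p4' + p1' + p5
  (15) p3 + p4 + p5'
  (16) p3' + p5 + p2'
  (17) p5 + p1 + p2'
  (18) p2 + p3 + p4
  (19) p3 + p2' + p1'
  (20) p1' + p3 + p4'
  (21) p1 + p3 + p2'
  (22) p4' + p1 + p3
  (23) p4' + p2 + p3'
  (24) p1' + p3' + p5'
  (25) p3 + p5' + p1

UNSATISFIABLE

Case p4 = 0:
Case p2 = 1:
From the singleton clause (p3), p3 = 1.
From the singleton clause (p1'), p1 = 0.
From the singleton clause (p5'), p5 = 0.
Now (p5) is unsatisfied and unit — conflict.
Undo p2 and try p2 = 0.
From the singleton clause (p1'), p1 = 0.
Now (p1) is unsatisfied and unit — conflict.
Both values of p2 lead to a conflict.
Undo p4 and try p4 = 1.
Case p3 = 1:
From the singleton clause (p5'), p5 = 0.
Now (p5) is unsatisfied and unit — conflict.
Undo p3 and try p3 = 0.
From the singleton clause (p5'), p5 = 0.
Now (p5) is unsatisfied and unit — conflict.
Both values of p3 lead to a conflict.
Both values of p4 lead to a conflict.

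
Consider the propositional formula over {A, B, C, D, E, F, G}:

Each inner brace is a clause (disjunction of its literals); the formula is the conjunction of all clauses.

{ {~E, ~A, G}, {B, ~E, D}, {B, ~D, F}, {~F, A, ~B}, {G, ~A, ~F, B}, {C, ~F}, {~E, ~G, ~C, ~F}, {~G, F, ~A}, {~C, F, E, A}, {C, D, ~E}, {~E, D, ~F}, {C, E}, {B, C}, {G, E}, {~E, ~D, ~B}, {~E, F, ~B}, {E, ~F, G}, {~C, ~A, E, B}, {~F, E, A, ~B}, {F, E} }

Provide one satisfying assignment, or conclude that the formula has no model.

Case C = 1:
Case G = 1:
Case E = 0:
Unit clause (F) forces F = 1.
Case A = 1:
Unit clause (B) forces B = 1.
No clause remains; D is free.

A ↦ 1,  B ↦ 1,  C ↦ 1,  D ↦ 1,  E ↦ 0,  F ↦ 1,  G ↦ 1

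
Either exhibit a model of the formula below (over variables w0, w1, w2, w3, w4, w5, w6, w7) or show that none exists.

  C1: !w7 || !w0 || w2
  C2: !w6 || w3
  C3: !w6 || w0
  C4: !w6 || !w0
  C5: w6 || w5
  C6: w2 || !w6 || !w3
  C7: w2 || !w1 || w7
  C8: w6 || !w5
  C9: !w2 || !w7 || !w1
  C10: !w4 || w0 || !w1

Suppose w6 = false.
Unit clause (w5) forces w5 = true.
But (!w5) is also a unit clause — contradiction.
That branch fails; take w6 = true instead.
Unit clause (w3) forces w3 = true.
Unit clause (w0) forces w0 = true.
But (!w0) is also a unit clause — contradiction.
Either choice for w6 ends in contradiction.

UNSATISFIABLE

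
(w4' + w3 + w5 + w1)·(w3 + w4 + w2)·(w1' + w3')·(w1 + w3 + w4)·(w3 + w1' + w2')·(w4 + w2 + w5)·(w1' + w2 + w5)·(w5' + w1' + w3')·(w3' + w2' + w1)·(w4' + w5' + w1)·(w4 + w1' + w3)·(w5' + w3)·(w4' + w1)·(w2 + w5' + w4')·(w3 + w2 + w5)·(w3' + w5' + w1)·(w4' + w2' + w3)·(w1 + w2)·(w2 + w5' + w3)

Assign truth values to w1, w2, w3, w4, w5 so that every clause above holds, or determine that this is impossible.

Branch on w1: set w1 = 0.
(w4') alone gives w4 = 0.
(w3) alone gives w3 = 1.
(w2') alone gives w2 = 0.
That conflicts with the unit clause (w2).
Backtrack on w1: now try w1 = 1.
(w3') alone gives w3 = 0.
(w2') alone gives w2 = 0.
(w4) alone gives w4 = 1.
(w5) alone gives w5 = 1.
That conflicts with the unit clause (w5').
Neither w1 = 1 nor w1 = 0 works.

UNSATISFIABLE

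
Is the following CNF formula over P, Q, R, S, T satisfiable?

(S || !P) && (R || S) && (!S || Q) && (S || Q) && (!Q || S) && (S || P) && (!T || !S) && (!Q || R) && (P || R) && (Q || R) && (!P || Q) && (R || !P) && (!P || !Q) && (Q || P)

Suppose S = true.
From the singleton clause (Q), Q = true.
From the singleton clause (!T), T = false.
From the singleton clause (R), R = true.
From the singleton clause (!P), P = false.
All clauses are satisfied.
A satisfying assignment: P=false; Q=true; R=true; S=true; T=false.

Yes, satisfiable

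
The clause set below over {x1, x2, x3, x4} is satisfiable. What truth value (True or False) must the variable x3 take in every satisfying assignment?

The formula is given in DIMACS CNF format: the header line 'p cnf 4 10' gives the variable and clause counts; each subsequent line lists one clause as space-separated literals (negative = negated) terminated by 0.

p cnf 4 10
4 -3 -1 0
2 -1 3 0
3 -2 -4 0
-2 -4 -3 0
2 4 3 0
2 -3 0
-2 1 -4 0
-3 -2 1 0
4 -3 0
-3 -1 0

False

Suppose x3 = True.
(x2) alone gives x2 = True.
(¬x4) alone gives x4 = False.
That conflicts with the unit clause (x4).
So every satisfying assignment has x3 = False.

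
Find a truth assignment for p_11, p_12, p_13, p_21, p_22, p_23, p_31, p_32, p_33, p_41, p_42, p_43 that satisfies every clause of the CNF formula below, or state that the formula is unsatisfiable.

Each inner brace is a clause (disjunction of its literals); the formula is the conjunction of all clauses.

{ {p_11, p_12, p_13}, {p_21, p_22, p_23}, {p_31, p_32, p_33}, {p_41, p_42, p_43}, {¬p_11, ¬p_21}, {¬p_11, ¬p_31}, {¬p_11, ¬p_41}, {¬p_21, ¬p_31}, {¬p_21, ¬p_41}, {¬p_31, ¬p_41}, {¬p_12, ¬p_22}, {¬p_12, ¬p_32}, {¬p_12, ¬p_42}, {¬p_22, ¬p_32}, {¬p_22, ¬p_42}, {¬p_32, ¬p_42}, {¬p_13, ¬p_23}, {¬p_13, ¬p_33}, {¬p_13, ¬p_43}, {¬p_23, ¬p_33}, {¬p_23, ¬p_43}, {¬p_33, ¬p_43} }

Try p_11 = False.
Try p_12 = True.
The clause (¬p_22) is unit, so p_22 = False.
The clause (¬p_32) is unit, so p_32 = False.
The clause (¬p_42) is unit, so p_42 = False.
Try p_21 = True.
The clause (¬p_31) is unit, so p_31 = False.
The clause (p_33) is unit, so p_33 = True.
The clause (¬p_41) is unit, so p_41 = False.
The clause (p_43) is unit, so p_43 = True.
That conflicts with the unit clause (¬p_43).
Undo p_21 and try p_21 = False.
The clause (p_23) is unit, so p_23 = True.
The clause (¬p_13) is unit, so p_13 = False.
The clause (¬p_33) is unit, so p_33 = False.
The clause (p_31) is unit, so p_31 = True.
The clause (¬p_41) is unit, so p_41 = False.
The clause (p_43) is unit, so p_43 = True.
That conflicts with the unit clause (¬p_43).
Neither p_21 = True nor p_21 = False works.
Undo p_12 and try p_12 = False.
The clause (p_13) is unit, so p_13 = True.
The clause (¬p_23) is unit, so p_23 = False.
The clause (¬p_33) is unit, so p_33 = False.
The clause (¬p_43) is unit, so p_43 = False.
Try p_21 = True.
The clause (¬p_31) is unit, so p_31 = False.
The clause (p_32) is unit, so p_32 = True.
The clause (¬p_41) is unit, so p_41 = False.
The clause (p_42) is unit, so p_42 = True.
That conflicts with the unit clause (¬p_42).
Undo p_21 and try p_21 = False.
The clause (p_22) is unit, so p_22 = True.
The clause (¬p_32) is unit, so p_32 = False.
The clause (p_31) is unit, so p_31 = True.
The clause (¬p_41) is unit, so p_41 = False.
The clause (p_42) is unit, so p_42 = True.
That conflicts with the unit clause (¬p_42).
Neither p_21 = True nor p_21 = False works.
Neither p_12 = True nor p_12 = False works.
Undo p_11 and try p_11 = True.
The clause (¬p_21) is unit, so p_21 = False.
The clause (¬p_31) is unit, so p_31 = False.
The clause (¬p_41) is unit, so p_41 = False.
Try p_22 = True.
The clause (¬p_12) is unit, so p_12 = False.
The clause (¬p_32) is unit, so p_32 = False.
The clause (p_33) is unit, so p_33 = True.
The clause (¬p_42) is unit, so p_42 = False.
The clause (p_43) is unit, so p_43 = True.
That conflicts with the unit clause (¬p_43).
Undo p_22 and try p_22 = False.
The clause (p_23) is unit, so p_23 = True.
The clause (¬p_13) is unit, so p_13 = False.
The clause (¬p_33) is unit, so p_33 = False.
The clause (p_32) is unit, so p_32 = True.
The clause (¬p_12) is unit, so p_12 = False.
The clause (¬p_42) is unit, so p_42 = False.
The clause (p_43) is unit, so p_43 = True.
That conflicts with the unit clause (¬p_43).
Neither p_22 = True nor p_22 = False works.
Neither p_11 = True nor p_11 = False works.

UNSATISFIABLE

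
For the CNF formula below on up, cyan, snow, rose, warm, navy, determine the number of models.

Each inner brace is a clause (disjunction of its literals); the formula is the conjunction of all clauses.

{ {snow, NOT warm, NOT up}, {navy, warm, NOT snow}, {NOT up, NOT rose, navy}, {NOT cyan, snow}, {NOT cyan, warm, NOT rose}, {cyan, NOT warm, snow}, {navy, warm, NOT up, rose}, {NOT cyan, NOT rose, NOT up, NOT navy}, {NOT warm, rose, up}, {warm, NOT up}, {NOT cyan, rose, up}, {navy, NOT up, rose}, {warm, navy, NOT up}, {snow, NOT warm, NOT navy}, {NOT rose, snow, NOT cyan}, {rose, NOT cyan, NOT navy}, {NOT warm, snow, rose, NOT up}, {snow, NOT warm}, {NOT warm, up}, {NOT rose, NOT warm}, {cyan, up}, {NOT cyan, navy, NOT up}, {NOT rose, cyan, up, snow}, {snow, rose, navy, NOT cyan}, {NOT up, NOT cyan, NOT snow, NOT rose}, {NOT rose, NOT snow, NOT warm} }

There are 2^6 = 64 truth assignments over (up, cyan, snow, rose, warm, navy).
Split on cyan. With cyan = true, the clauses containing cyan are satisfied and NOT cyan drops from the rest; 0 of the 2^5 = 32 assignments to the other variables satisfy what remains.
With cyan = false, by the same count on the reduced clause set, 1 assignment works.
(One model: up=T, cyan=F, snow=T, rose=F, warm=T, navy=T.)
Total: 0 + 1 = 1.

1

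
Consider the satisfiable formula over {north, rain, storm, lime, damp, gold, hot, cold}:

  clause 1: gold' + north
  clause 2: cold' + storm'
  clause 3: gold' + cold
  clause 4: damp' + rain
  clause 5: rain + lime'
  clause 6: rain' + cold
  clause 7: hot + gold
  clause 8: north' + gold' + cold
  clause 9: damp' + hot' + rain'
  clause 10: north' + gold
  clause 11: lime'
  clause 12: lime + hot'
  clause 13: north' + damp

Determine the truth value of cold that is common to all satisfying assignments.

True

Suppose cold = 0.
The clause (gold') is unit, so gold = 0.
The clause (rain') is unit, so rain = 0.
The clause (damp') is unit, so damp = 0.
The clause (lime') is unit, so lime = 0.
The clause (hot) is unit, so hot = 1.
But (hot') is also a unit clause — contradiction.
So every satisfying assignment has cold = True.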